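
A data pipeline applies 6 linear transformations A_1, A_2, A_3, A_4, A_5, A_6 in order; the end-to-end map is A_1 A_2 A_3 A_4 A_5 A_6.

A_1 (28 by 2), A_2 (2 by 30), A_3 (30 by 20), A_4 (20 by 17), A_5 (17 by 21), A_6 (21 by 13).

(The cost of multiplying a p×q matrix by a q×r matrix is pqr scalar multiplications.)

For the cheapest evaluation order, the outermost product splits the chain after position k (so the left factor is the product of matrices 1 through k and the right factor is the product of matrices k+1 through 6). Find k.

1

Adjacent pairs: A_1A_2 = 28·2·30 = 1680; A_2A_3 = 2·30·20 = 1200; A_3A_4 = 30·20·17 = 10200; A_4A_5 = 20·17·21 = 7140; A_5A_6 = 17·21·13 = 4641.
Length 3: A_1..A_3: k=1: 0+1200+28·2·20=2320; k=2: 1680+0+28·30·20=18480 → min 2320 | A_2..A_4: k=2: 0+10200+2·30·17=11220; k=3: 1200+0+2·20·17=1880 → min 1880 | A_3..A_5: k=3: 0+7140+30·20·21=19740; k=4: 10200+0+30·17·21=20910 → min 19740 | A_4..A_6: k=4: 0+4641+20·17·13=9061; k=5: 7140+0+20·21·13=12600 → min 9061.
Length 4: A_1..A_4: k=1: 0+1880+28·2·17=2832; k=2: 1680+10200+28·30·17=26160; k=3: 2320+0+28·20·17=11840 → min 2832 | A_2..A_5: k=2: 0+19740+2·30·21=21000; k=3: 1200+7140+2·20·21=9180; k=4: 1880+0+2·17·21=2594 → min 2594 | A_3..A_6: k=3: 0+9061+30·20·13=16861; k=4: 10200+4641+30·17·13=21471; k=5: 19740+0+30·21·13=27930 → min 16861.
Length 5: A_1..A_5: k=1: 0+2594+28·2·21=3770; k=2: 1680+19740+28·30·21=39060; k=3: 2320+7140+28·20·21=21220; k=4: 2832+0+28·17·21=12828 → min 3770 | A_2..A_6: k=2: 0+16861+2·30·13=17641; k=3: 1200+9061+2·20·13=10781; k=4: 1880+4641+2·17·13=6963; k=5: 2594+0+2·21·13=3140 → min 3140.
Top-level splits: k=1: (A_1..A_1)·(A_2..A_6) → 0+3140+28·2·13 = 3868; k=2: (A_1..A_2)·(A_3..A_6) → 1680+16861+28·30·13 = 29461; k=3: (A_1..A_3)·(A_4..A_6) → 2320+9061+28·20·13 = 18661; k=4: (A_1..A_4)·(A_5..A_6) → 2832+4641+28·17·13 = 13661; k=5: (A_1..A_5)·(A_6..A_6) → 3770+0+28·21·13 = 11414.
Best split is after A_1, i.e. k = 1.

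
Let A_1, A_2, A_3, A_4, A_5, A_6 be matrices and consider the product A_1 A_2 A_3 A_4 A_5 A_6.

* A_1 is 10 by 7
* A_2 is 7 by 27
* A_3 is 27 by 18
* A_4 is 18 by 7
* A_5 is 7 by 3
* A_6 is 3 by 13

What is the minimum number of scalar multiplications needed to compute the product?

Adjacent pairs: A_1A_2 = 10·7·27 = 1890; A_2A_3 = 7·27·18 = 3402; A_3A_4 = 27·18·7 = 3402; A_4A_5 = 18·7·3 = 378; A_5A_6 = 7·3·13 = 273.
Length 3: A_1..A_3: k=1: 0+3402+10·7·18=4662; k=2: 1890+0+10·27·18=6750 → min 4662 | A_2..A_4: k=2: 0+3402+7·27·7=4725; k=3: 3402+0+7·18·7=4284 → min 4284 | A_3..A_5: k=3: 0+378+27·18·3=1836; k=4: 3402+0+27·7·3=3969 → min 1836 | A_4..A_6: k=4: 0+273+18·7·13=1911; k=5: 378+0+18·3·13=1080 → min 1080.
Length 4: A_1..A_4: k=1: 0+4284+10·7·7=4774; k=2: 1890+3402+10·27·7=7182; k=3: 4662+0+10·18·7=5922 → min 4774 | A_2..A_5: k=2: 0+1836+7·27·3=2403; k=3: 3402+378+7·18·3=4158; k=4: 4284+0+7·7·3=4431 → min 2403 | A_3..A_6: k=3: 0+1080+27·18·13=7398; k=4: 3402+273+27·7·13=6132; k=5: 1836+0+27·3·13=2889 → min 2889.
Length 5: A_1..A_5: k=1: 0+2403+10·7·3=2613; k=2: 1890+1836+10·27·3=4536; k=3: 4662+378+10·18·3=5580; k=4: 4774+0+10·7·3=4984 → min 2613 | A_2..A_6: k=2: 0+2889+7·27·13=5346; k=3: 3402+1080+7·18·13=6120; k=4: 4284+273+7·7·13=5194; k=5: 2403+0+7·3·13=2676 → min 2676.
Length 6: A_1..A_6: k=1: 0+2676+10·7·13=3586; k=2: 1890+2889+10·27·13=8289; k=3: 4662+1080+10·18·13=8082; k=4: 4774+273+10·7·13=5957; k=5: 2613+0+10·3·13=3003 → min 3003.
Optimal order: ((A_1 (A_2 (A_3 (A_4 A_5)))) A_6) with cost 3003.

3003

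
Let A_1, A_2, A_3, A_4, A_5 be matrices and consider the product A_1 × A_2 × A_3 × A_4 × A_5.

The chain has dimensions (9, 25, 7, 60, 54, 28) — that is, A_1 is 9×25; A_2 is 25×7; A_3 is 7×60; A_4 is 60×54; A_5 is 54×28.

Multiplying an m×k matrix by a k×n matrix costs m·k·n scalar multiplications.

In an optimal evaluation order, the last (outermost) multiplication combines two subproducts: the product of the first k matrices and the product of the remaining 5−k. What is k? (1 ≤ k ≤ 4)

Adjacent pairs: A_1A_2 = 9·25·7 = 1575; A_2A_3 = 25·7·60 = 10500; A_3A_4 = 7·60·54 = 22680; A_4A_5 = 60·54·28 = 90720.
Length 3: A_1..A_3: k=1: 0+10500+9·25·60=24000; k=2: 1575+0+9·7·60=5355 → min 5355 | A_2..A_4: k=2: 0+22680+25·7·54=32130; k=3: 10500+0+25·60·54=91500 → min 32130 | A_3..A_5: k=3: 0+90720+7·60·28=102480; k=4: 22680+0+7·54·28=33264 → min 33264.
Length 4: A_1..A_4: k=1: 0+32130+9·25·54=44280; k=2: 1575+22680+9·7·54=27657; k=3: 5355+0+9·60·54=34515 → min 27657 | A_2..A_5: k=2: 0+33264+25·7·28=38164; k=3: 10500+90720+25·60·28=143220; k=4: 32130+0+25·54·28=69930 → min 38164.
Top-level splits: k=1: (A_1..A_1)·(A_2..A_5) → 0+38164+9·25·28 = 44464; k=2: (A_1..A_2)·(A_3..A_5) → 1575+33264+9·7·28 = 36603; k=3: (A_1..A_3)·(A_4..A_5) → 5355+90720+9·60·28 = 111195; k=4: (A_1..A_4)·(A_5..A_5) → 27657+0+9·54·28 = 41265.
Best split is after A_2, i.e. k = 2.

2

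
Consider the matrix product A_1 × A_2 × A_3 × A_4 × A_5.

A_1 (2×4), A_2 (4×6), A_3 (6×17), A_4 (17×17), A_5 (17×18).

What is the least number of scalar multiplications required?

1442

Adjacent pairs: A_1A_2 = 2·4·6 = 48; A_2A_3 = 4·6·17 = 408; A_3A_4 = 6·17·17 = 1734; A_4A_5 = 17·17·18 = 5202.
Length 3: A_1..A_3: k=1: 0+408+2·4·17=544; k=2: 48+0+2·6·17=252 → min 252 | A_2..A_4: k=2: 0+1734+4·6·17=2142; k=3: 408+0+4·17·17=1564 → min 1564 | A_3..A_5: k=3: 0+5202+6·17·18=7038; k=4: 1734+0+6·17·18=3570 → min 3570.
Length 4: A_1..A_4: k=1: 0+1564+2·4·17=1700; k=2: 48+1734+2·6·17=1986; k=3: 252+0+2·17·17=830 → min 830 | A_2..A_5: k=2: 0+3570+4·6·18=4002; k=3: 408+5202+4·17·18=6834; k=4: 1564+0+4·17·18=2788 → min 2788.
Length 5: A_1..A_5: k=1: 0+2788+2·4·18=2932; k=2: 48+3570+2·6·18=3834; k=3: 252+5202+2·17·18=6066; k=4: 830+0+2·17·18=1442 → min 1442.
Optimal order: ((((A_1 × A_2) × A_3) × A_4) × A_5) with cost 1442.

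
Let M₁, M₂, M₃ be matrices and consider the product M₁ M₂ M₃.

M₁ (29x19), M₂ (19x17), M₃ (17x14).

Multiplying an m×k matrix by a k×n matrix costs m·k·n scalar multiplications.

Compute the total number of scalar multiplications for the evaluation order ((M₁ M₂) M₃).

16269

(M₁ M₂): 29×19 by 19×17 → 29×17, cost 29·19·17 = 9367
((M₁ M₂) M₃): 29×17 by 17×14 → 29×14, cost 29·17·14 = 6902; cumulative 16269
Total: 16269 scalar multiplications.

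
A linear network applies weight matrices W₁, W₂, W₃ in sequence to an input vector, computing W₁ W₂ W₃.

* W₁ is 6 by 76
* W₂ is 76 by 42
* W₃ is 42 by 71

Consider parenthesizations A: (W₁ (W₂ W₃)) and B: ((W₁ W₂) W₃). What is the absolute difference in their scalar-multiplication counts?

Order A = (W₁ (W₂ W₃)): (W₂ W₃): 76×42 by 42×71 → 76×71, cost 76·42·71 = 226632; (W₁ (W₂ W₃)): 6×76 by 76×71 → 6×71, cost 6·76·71 = 32376; cumulative 259008. Total 259008.
Order B = ((W₁ W₂) W₃): (W₁ W₂): 6×76 by 76×42 → 6×42, cost 6·76·42 = 19152; ((W₁ W₂) W₃): 6×42 by 42×71 → 6×71, cost 6·42·71 = 17892; cumulative 37044. Total 37044.
Difference: |259008 − 37044| = 221964.

221964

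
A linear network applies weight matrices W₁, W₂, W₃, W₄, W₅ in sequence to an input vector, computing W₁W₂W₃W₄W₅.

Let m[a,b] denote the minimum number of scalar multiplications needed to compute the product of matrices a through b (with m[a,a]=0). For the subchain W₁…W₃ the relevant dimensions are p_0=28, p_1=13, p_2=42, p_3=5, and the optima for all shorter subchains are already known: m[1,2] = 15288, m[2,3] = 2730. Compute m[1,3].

m[1,3] = min over k∈[1,2] of m[1,k]+m[k+1,3]+p_{0}·p_k·p_{3}.
k=1: 0 + 2730 + 28·13·5 = 4550; k=2: 15288 + 0 + 28·42·5 = 21168.
Minimum: 4550 at k=1.

4550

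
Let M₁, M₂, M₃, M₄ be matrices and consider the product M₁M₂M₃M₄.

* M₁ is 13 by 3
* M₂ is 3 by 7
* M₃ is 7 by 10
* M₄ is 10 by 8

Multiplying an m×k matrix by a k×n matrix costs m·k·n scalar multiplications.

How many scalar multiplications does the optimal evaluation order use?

Adjacent pairs: M₁M₂ = 13·3·7 = 273; M₂M₃ = 3·7·10 = 210; M₃M₄ = 7·10·8 = 560.
Length 3: M₁..M₃: k=1: 0+210+13·3·10=600; k=2: 273+0+13·7·10=1183 → min 600 | M₂..M₄: k=2: 0+560+3·7·8=728; k=3: 210+0+3·10·8=450 → min 450.
Length 4: M₁..M₄: k=1: 0+450+13·3·8=762; k=2: 273+560+13·7·8=1561; k=3: 600+0+13·10·8=1640 → min 762.
Optimal order: (M₁((M₂M₃)M₄)) with cost 762.

762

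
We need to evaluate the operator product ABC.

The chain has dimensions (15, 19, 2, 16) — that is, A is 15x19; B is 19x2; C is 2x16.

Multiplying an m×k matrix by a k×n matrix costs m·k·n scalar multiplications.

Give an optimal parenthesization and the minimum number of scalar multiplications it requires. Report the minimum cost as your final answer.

1050

(A(BC)): cost 5168.
((AB)C): cost 1050.
Optimal: ((AB)C) with cost 1050.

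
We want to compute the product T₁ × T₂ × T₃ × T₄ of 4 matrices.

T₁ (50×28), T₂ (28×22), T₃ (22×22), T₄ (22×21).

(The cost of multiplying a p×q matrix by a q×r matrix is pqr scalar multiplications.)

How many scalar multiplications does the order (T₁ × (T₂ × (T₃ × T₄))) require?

(T₃ × T₄): 22×22 by 22×21 → 22×21, cost 22·22·21 = 10164
(T₂ × (T₃ × T₄)): 28×22 by 22×21 → 28×21, cost 28·22·21 = 12936; cumulative 23100
(T₁ × (T₂ × (T₃ × T₄))): 50×28 by 28×21 → 50×21, cost 50·28·21 = 29400; cumulative 52500
Total: 52500 scalar multiplications.

52500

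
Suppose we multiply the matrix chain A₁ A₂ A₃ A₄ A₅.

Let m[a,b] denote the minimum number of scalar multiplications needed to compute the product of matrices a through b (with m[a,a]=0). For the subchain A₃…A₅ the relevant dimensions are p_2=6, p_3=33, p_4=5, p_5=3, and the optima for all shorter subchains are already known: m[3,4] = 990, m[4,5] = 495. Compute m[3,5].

m[3,5] = min over k∈[3,4] of m[3,k]+m[k+1,5]+p_{2}·p_k·p_{5}.
k=3: 0 + 495 + 6·33·3 = 1089; k=4: 990 + 0 + 6·5·3 = 1080.
Minimum: 1080 at k=4.

1080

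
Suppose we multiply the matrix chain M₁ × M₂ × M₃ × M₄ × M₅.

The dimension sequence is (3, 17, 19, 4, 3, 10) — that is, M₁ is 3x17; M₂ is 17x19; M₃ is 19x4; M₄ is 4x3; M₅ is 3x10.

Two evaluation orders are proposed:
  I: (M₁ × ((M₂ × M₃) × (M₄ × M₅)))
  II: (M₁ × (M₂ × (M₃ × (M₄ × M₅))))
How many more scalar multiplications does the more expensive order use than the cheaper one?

2018

Order I = (M₁ × ((M₂ × M₃) × (M₄ × M₅))): (M₂ × M₃): 17×19 by 19×4 → 17×4, cost 17·19·4 = 1292; (M₄ × M₅): 4×3 by 3×10 → 4×10, cost 4·3·10 = 120; ((M₂ × M₃) × (M₄ × M₅)): 17×4 by 4×10 → 17×10, cost 17·4·10 = 680; cumulative 2092; (M₁ × ((M₂ × M₃) × (M₄ × M₅))): 3×17 by 17×10 → 3×10, cost 3·17·10 = 510; cumulative 2602. Total 2602.
Order II = (M₁ × (M₂ × (M₃ × (M₄ × M₅)))): (M₄ × M₅): 4×3 by 3×10 → 4×10, cost 4·3·10 = 120; (M₃ × (M₄ × M₅)): 19×4 by 4×10 → 19×10, cost 19·4·10 = 760; cumulative 880; (M₂ × (M₃ × (M₄ × M₅))): 17×19 by 19×10 → 17×10, cost 17·19·10 = 3230; cumulative 4110; (M₁ × (M₂ × (M₃ × (M₄ × M₅)))): 3×17 by 17×10 → 3×10, cost 3·17·10 = 510; cumulative 4620. Total 4620.
Difference: |2602 − 4620| = 2018.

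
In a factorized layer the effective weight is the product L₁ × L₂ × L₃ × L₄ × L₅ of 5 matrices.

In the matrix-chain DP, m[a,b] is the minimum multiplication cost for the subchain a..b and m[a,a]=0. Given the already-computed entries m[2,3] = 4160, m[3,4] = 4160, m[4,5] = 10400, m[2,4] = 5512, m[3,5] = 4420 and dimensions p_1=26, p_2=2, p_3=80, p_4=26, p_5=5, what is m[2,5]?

m[2,5] = min over k∈[2,4] of m[2,k]+m[k+1,5]+p_{1}·p_k·p_{5}.
k=2: 0 + 4420 + 26·2·5 = 4680; k=3: 4160 + 10400 + 26·80·5 = 24960; k=4: 5512 + 0 + 26·26·5 = 8892.
Minimum: 4680 at k=2.

4680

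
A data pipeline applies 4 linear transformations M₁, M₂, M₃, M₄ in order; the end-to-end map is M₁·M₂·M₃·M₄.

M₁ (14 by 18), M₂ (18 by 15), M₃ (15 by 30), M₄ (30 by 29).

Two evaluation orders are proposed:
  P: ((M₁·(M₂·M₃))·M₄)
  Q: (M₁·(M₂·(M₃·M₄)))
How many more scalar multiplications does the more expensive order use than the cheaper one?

348

Order P = ((M₁·(M₂·M₃))·M₄): (M₂·M₃): 18×15 by 15×30 → 18×30, cost 18·15·30 = 8100; (M₁·(M₂·M₃)): 14×18 by 18×30 → 14×30, cost 14·18·30 = 7560; cumulative 15660; ((M₁·(M₂·M₃))·M₄): 14×30 by 30×29 → 14×29, cost 14·30·29 = 12180; cumulative 27840. Total 27840.
Order Q = (M₁·(M₂·(M₃·M₄))): (M₃·M₄): 15×30 by 30×29 → 15×29, cost 15·30·29 = 13050; (M₂·(M₃·M₄)): 18×15 by 15×29 → 18×29, cost 18·15·29 = 7830; cumulative 20880; (M₁·(M₂·(M₃·M₄))): 14×18 by 18×29 → 14×29, cost 14·18·29 = 7308; cumulative 28188. Total 28188.
Difference: |27840 − 28188| = 348.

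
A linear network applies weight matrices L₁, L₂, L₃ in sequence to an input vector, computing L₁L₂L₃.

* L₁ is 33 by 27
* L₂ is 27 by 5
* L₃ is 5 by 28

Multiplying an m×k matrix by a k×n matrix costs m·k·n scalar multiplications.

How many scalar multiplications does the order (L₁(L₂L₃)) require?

(L₂L₃): 27×5 by 5×28 → 27×28, cost 27·5·28 = 3780
(L₁(L₂L₃)): 33×27 by 27×28 → 33×28, cost 33·27·28 = 24948; cumulative 28728
Total: 28728 scalar multiplications.

28728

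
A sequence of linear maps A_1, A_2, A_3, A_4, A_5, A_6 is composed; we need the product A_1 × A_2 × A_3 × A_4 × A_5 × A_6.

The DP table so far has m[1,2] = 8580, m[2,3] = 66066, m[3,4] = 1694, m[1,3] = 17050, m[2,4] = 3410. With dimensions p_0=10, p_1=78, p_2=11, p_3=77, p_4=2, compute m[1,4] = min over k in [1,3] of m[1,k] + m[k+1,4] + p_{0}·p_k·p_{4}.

4970

m[1,4] = min over k∈[1,3] of m[1,k]+m[k+1,4]+p_{0}·p_k·p_{4}.
k=1: 0 + 3410 + 10·78·2 = 4970; k=2: 8580 + 1694 + 10·11·2 = 10494; k=3: 17050 + 0 + 10·77·2 = 18590.
Minimum: 4970 at k=1.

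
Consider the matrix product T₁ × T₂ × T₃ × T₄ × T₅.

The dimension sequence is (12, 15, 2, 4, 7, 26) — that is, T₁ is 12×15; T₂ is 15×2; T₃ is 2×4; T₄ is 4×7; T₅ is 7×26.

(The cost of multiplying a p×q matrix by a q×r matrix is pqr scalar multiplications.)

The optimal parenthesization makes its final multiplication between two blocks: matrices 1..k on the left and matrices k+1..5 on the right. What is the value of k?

2

Adjacent pairs: T₁T₂ = 12·15·2 = 360; T₂T₃ = 15·2·4 = 120; T₃T₄ = 2·4·7 = 56; T₄T₅ = 4·7·26 = 728.
Length 3: T₁..T₃: k=1: 0+120+12·15·4=840; k=2: 360+0+12·2·4=456 → min 456 | T₂..T₄: k=2: 0+56+15·2·7=266; k=3: 120+0+15·4·7=540 → min 266 | T₃..T₅: k=3: 0+728+2·4·26=936; k=4: 56+0+2·7·26=420 → min 420.
Length 4: T₁..T₄: k=1: 0+266+12·15·7=1526; k=2: 360+56+12·2·7=584; k=3: 456+0+12·4·7=792 → min 584 | T₂..T₅: k=2: 0+420+15·2·26=1200; k=3: 120+728+15·4·26=2408; k=4: 266+0+15·7·26=2996 → min 1200.
Top-level splits: k=1: (T₁..T₁)·(T₂..T₅) → 0+1200+12·15·26 = 5880; k=2: (T₁..T₂)·(T₃..T₅) → 360+420+12·2·26 = 1404; k=3: (T₁..T₃)·(T₄..T₅) → 456+728+12·4·26 = 2432; k=4: (T₁..T₄)·(T₅..T₅) → 584+0+12·7·26 = 2768.
Best split is after T₂, i.e. k = 2.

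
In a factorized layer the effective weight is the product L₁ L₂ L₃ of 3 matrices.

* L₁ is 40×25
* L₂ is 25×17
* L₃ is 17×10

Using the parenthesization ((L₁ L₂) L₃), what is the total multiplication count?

(L₁ L₂): 40×25 by 25×17 → 40×17, cost 40·25·17 = 17000
((L₁ L₂) L₃): 40×17 by 17×10 → 40×10, cost 40·17·10 = 6800; cumulative 23800
Total: 23800 scalar multiplications.

23800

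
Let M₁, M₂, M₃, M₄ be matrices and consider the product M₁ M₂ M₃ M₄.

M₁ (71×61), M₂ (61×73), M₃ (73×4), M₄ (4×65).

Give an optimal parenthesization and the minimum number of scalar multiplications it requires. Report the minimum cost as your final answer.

Adjacent pairs: M₁M₂ = 71·61·73 = 316163; M₂M₃ = 61·73·4 = 17812; M₃M₄ = 73·4·65 = 18980.
Length 3: M₁..M₃: k=1: 0+17812+71·61·4=35136; k=2: 316163+0+71·73·4=336895 → min 35136 | M₂..M₄: k=2: 0+18980+61·73·65=308425; k=3: 17812+0+61·4·65=33672 → min 33672.
Length 4: M₁..M₄: k=1: 0+33672+71·61·65=315187; k=2: 316163+18980+71·73·65=672038; k=3: 35136+0+71·4·65=53596 → min 53596.
Optimal parenthesization: ((M₁ (M₂ M₃)) M₄) with cost 53596.

53596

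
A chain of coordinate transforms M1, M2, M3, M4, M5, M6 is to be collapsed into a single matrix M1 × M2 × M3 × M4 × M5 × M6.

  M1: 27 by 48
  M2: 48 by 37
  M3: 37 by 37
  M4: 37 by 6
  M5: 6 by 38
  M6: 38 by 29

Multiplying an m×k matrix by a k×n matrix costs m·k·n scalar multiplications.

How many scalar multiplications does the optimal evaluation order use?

37956

Adjacent pairs: M1M2 = 27·48·37 = 47952; M2M3 = 48·37·37 = 65712; M3M4 = 37·37·6 = 8214; M4M5 = 37·6·38 = 8436; M5M6 = 6·38·29 = 6612.
Length 3: M1..M3: k=1: 0+65712+27·48·37=113664; k=2: 47952+0+27·37·37=84915 → min 84915 | M2..M4: k=2: 0+8214+48·37·6=18870; k=3: 65712+0+48·37·6=76368 → min 18870 | M3..M5: k=3: 0+8436+37·37·38=60458; k=4: 8214+0+37·6·38=16650 → min 16650 | M4..M6: k=4: 0+6612+37·6·29=13050; k=5: 8436+0+37·38·29=49210 → min 13050.
Length 4: M1..M4: k=1: 0+18870+27·48·6=26646; k=2: 47952+8214+27·37·6=62160; k=3: 84915+0+27·37·6=90909 → min 26646 | M2..M5: k=2: 0+16650+48·37·38=84138; k=3: 65712+8436+48·37·38=141636; k=4: 18870+0+48·6·38=29814 → min 29814 | M3..M6: k=3: 0+13050+37·37·29=52751; k=4: 8214+6612+37·6·29=21264; k=5: 16650+0+37·38·29=57424 → min 21264.
Length 5: M1..M5: k=1: 0+29814+27·48·38=79062; k=2: 47952+16650+27·37·38=102564; k=3: 84915+8436+27·37·38=131313; k=4: 26646+0+27·6·38=32802 → min 32802 | M2..M6: k=2: 0+21264+48·37·29=72768; k=3: 65712+13050+48·37·29=130266; k=4: 18870+6612+48·6·29=33834; k=5: 29814+0+48·38·29=82710 → min 33834.
Length 6: M1..M6: k=1: 0+33834+27·48·29=71418; k=2: 47952+21264+27·37·29=98187; k=3: 84915+13050+27·37·29=126936; k=4: 26646+6612+27·6·29=37956; k=5: 32802+0+27·38·29=62556 → min 37956.
Optimal order: ((M1 × (M2 × (M3 × M4))) × (M5 × M6)) with cost 37956.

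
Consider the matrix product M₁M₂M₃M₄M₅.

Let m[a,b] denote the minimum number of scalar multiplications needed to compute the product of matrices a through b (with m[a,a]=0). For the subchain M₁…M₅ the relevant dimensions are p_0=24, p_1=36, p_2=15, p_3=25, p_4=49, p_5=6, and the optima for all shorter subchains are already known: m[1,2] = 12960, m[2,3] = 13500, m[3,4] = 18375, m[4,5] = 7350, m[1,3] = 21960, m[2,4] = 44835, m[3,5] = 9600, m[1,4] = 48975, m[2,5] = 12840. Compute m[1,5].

m[1,5] = min over k∈[1,4] of m[1,k]+m[k+1,5]+p_{0}·p_k·p_{5}.
k=1: 0 + 12840 + 24·36·6 = 18024; k=2: 12960 + 9600 + 24·15·6 = 24720; k=3: 21960 + 7350 + 24·25·6 = 32910; k=4: 48975 + 0 + 24·49·6 = 56031.
Minimum: 18024 at k=1.

18024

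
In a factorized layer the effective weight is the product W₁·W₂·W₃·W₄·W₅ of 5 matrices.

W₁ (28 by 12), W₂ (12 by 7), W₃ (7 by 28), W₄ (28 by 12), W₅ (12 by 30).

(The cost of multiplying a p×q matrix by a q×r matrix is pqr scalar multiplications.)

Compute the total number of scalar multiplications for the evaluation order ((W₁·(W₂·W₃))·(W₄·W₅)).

45360

(W₂·W₃): 12×7 by 7×28 → 12×28, cost 12·7·28 = 2352
(W₁·(W₂·W₃)): 28×12 by 12×28 → 28×28, cost 28·12·28 = 9408; cumulative 11760
(W₄·W₅): 28×12 by 12×30 → 28×30, cost 28·12·30 = 10080
((W₁·(W₂·W₃))·(W₄·W₅)): 28×28 by 28×30 → 28×30, cost 28·28·30 = 23520; cumulative 45360
Total: 45360 scalar multiplications.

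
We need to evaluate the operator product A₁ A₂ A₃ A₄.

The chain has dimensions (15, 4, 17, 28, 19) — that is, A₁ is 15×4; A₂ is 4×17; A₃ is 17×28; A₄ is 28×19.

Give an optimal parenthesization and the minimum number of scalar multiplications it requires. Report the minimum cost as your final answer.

5172

Adjacent pairs: A₁A₂ = 15·4·17 = 1020; A₂A₃ = 4·17·28 = 1904; A₃A₄ = 17·28·19 = 9044.
Length 3: A₁..A₃: k=1: 0+1904+15·4·28=3584; k=2: 1020+0+15·17·28=8160 → min 3584 | A₂..A₄: k=2: 0+9044+4·17·19=10336; k=3: 1904+0+4·28·19=4032 → min 4032.
Length 4: A₁..A₄: k=1: 0+4032+15·4·19=5172; k=2: 1020+9044+15·17·19=14909; k=3: 3584+0+15·28·19=11564 → min 5172.
Optimal parenthesization: (A₁ ((A₂ A₃) A₄)) with cost 5172.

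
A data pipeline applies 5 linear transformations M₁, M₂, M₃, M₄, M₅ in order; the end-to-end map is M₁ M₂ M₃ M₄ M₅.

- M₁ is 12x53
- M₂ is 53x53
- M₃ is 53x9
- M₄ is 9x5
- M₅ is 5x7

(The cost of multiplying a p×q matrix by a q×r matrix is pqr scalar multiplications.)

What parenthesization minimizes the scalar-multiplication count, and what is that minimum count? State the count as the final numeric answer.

20030

Adjacent pairs: M₁M₂ = 12·53·53 = 33708; M₂M₃ = 53·53·9 = 25281; M₃M₄ = 53·9·5 = 2385; M₄M₅ = 9·5·7 = 315.
Length 3: M₁..M₃: k=1: 0+25281+12·53·9=31005; k=2: 33708+0+12·53·9=39432 → min 31005 | M₂..M₄: k=2: 0+2385+53·53·5=16430; k=3: 25281+0+53·9·5=27666 → min 16430 | M₃..M₅: k=3: 0+315+53·9·7=3654; k=4: 2385+0+53·5·7=4240 → min 3654.
Length 4: M₁..M₄: k=1: 0+16430+12·53·5=19610; k=2: 33708+2385+12·53·5=39273; k=3: 31005+0+12·9·5=31545 → min 19610 | M₂..M₅: k=2: 0+3654+53·53·7=23317; k=3: 25281+315+53·9·7=28935; k=4: 16430+0+53·5·7=18285 → min 18285.
Length 5: M₁..M₅: k=1: 0+18285+12·53·7=22737; k=2: 33708+3654+12·53·7=41814; k=3: 31005+315+12·9·7=32076; k=4: 19610+0+12·5·7=20030 → min 20030.
Optimal parenthesization: ((M₁ (M₂ (M₃ M₄))) M₅) with cost 20030.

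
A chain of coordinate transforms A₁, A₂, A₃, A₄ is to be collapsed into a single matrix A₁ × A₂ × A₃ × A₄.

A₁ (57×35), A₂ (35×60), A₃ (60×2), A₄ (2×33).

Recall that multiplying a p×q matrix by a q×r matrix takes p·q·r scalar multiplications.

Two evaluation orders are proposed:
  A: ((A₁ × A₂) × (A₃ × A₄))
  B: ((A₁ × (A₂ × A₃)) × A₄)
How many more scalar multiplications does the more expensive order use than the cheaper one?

Order A = ((A₁ × A₂) × (A₃ × A₄)): (A₁ × A₂): 57×35 by 35×60 → 57×60, cost 57·35·60 = 119700; (A₃ × A₄): 60×2 by 2×33 → 60×33, cost 60·2·33 = 3960; ((A₁ × A₂) × (A₃ × A₄)): 57×60 by 60×33 → 57×33, cost 57·60·33 = 112860; cumulative 236520. Total 236520.
Order B = ((A₁ × (A₂ × A₃)) × A₄): (A₂ × A₃): 35×60 by 60×2 → 35×2, cost 35·60·2 = 4200; (A₁ × (A₂ × A₃)): 57×35 by 35×2 → 57×2, cost 57·35·2 = 3990; cumulative 8190; ((A₁ × (A₂ × A₃)) × A₄): 57×2 by 2×33 → 57×33, cost 57·2·33 = 3762; cumulative 11952. Total 11952.
Difference: |236520 − 11952| = 224568.

224568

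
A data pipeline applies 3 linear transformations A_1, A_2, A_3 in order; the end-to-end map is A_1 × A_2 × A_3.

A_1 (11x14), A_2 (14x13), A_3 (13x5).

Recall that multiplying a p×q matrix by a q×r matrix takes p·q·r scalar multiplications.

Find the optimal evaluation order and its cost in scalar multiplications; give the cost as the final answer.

1680

(A_1 × (A_2 × A_3)): cost 1680.
((A_1 × A_2) × A_3): cost 2717.
Optimal: (A_1 × (A_2 × A_3)) with cost 1680.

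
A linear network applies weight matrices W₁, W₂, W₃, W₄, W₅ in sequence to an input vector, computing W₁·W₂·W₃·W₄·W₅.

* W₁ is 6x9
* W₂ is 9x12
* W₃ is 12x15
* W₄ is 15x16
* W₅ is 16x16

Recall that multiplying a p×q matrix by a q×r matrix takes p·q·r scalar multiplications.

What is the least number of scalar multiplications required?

4704

Adjacent pairs: W₁W₂ = 6·9·12 = 648; W₂W₃ = 9·12·15 = 1620; W₃W₄ = 12·15·16 = 2880; W₄W₅ = 15·16·16 = 3840.
Length 3: W₁..W₃: k=1: 0+1620+6·9·15=2430; k=2: 648+0+6·12·15=1728 → min 1728 | W₂..W₄: k=2: 0+2880+9·12·16=4608; k=3: 1620+0+9·15·16=3780 → min 3780 | W₃..W₅: k=3: 0+3840+12·15·16=6720; k=4: 2880+0+12·16·16=5952 → min 5952.
Length 4: W₁..W₄: k=1: 0+3780+6·9·16=4644; k=2: 648+2880+6·12·16=4680; k=3: 1728+0+6·15·16=3168 → min 3168 | W₂..W₅: k=2: 0+5952+9·12·16=7680; k=3: 1620+3840+9·15·16=7620; k=4: 3780+0+9·16·16=6084 → min 6084.
Length 5: W₁..W₅: k=1: 0+6084+6·9·16=6948; k=2: 648+5952+6·12·16=7752; k=3: 1728+3840+6·15·16=7008; k=4: 3168+0+6·16·16=4704 → min 4704.
Optimal order: ((((W₁·W₂)·W₃)·W₄)·W₅) with cost 4704.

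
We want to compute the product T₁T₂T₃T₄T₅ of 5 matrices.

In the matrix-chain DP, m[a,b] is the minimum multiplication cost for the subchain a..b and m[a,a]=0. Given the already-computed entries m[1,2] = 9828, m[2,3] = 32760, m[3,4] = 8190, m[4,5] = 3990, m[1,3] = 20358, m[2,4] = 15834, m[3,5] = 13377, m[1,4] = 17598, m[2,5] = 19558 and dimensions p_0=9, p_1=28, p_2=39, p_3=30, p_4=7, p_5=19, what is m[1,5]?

m[1,5] = min over k∈[1,4] of m[1,k]+m[k+1,5]+p_{0}·p_k·p_{5}.
k=1: 0 + 19558 + 9·28·19 = 24346; k=2: 9828 + 13377 + 9·39·19 = 29874; k=3: 20358 + 3990 + 9·30·19 = 29478; k=4: 17598 + 0 + 9·7·19 = 18795.
Minimum: 18795 at k=4.

18795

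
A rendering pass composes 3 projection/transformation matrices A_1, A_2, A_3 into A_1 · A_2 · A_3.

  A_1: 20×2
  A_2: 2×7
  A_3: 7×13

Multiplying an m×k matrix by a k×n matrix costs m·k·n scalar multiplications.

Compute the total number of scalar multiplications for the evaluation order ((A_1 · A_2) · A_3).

(A_1 · A_2): 20×2 by 2×7 → 20×7, cost 20·2·7 = 280
((A_1 · A_2) · A_3): 20×7 by 7×13 → 20×13, cost 20·7·13 = 1820; cumulative 2100
Total: 2100 scalar multiplications.

2100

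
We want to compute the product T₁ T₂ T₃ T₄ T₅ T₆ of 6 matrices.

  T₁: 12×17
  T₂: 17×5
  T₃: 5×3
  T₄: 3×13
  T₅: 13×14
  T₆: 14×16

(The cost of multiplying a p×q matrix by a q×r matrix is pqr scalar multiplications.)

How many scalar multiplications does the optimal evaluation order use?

Adjacent pairs: T₁T₂ = 12·17·5 = 1020; T₂T₃ = 17·5·3 = 255; T₃T₄ = 5·3·13 = 195; T₄T₅ = 3·13·14 = 546; T₅T₆ = 13·14·16 = 2912.
Length 3: T₁..T₃: k=1: 0+255+12·17·3=867; k=2: 1020+0+12·5·3=1200 → min 867 | T₂..T₄: k=2: 0+195+17·5·13=1300; k=3: 255+0+17·3·13=918 → min 918 | T₃..T₅: k=3: 0+546+5·3·14=756; k=4: 195+0+5·13·14=1105 → min 756 | T₄..T₆: k=4: 0+2912+3·13·16=3536; k=5: 546+0+3·14·16=1218 → min 1218.
Length 4: T₁..T₄: k=1: 0+918+12·17·13=3570; k=2: 1020+195+12·5·13=1995; k=3: 867+0+12·3·13=1335 → min 1335 | T₂..T₅: k=2: 0+756+17·5·14=1946; k=3: 255+546+17·3·14=1515; k=4: 918+0+17·13·14=4012 → min 1515 | T₃..T₆: k=3: 0+1218+5·3·16=1458; k=4: 195+2912+5·13·16=4147; k=5: 756+0+5·14·16=1876 → min 1458.
Length 5: T₁..T₅: k=1: 0+1515+12·17·14=4371; k=2: 1020+756+12·5·14=2616; k=3: 867+546+12·3·14=1917; k=4: 1335+0+12·13·14=3519 → min 1917 | T₂..T₆: k=2: 0+1458+17·5·16=2818; k=3: 255+1218+17·3·16=2289; k=4: 918+2912+17·13·16=7366; k=5: 1515+0+17·14·16=5323 → min 2289.
Length 6: T₁..T₆: k=1: 0+2289+12·17·16=5553; k=2: 1020+1458+12·5·16=3438; k=3: 867+1218+12·3·16=2661; k=4: 1335+2912+12·13·16=6743; k=5: 1917+0+12·14·16=4605 → min 2661.
Optimal order: ((T₁ (T₂ T₃)) ((T₄ T₅) T₆)) with cost 2661.

2661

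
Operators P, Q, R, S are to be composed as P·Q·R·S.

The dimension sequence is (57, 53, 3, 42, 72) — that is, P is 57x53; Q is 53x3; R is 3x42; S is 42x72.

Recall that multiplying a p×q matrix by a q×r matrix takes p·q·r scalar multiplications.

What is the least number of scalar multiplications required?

Adjacent pairs: PQ = 57·53·3 = 9063; QR = 53·3·42 = 6678; RS = 3·42·72 = 9072.
Length 3: P..R: k=1: 0+6678+57·53·42=133560; k=2: 9063+0+57·3·42=16245 → min 16245 | Q..S: k=2: 0+9072+53·3·72=20520; k=3: 6678+0+53·42·72=166950 → min 20520.
Length 4: P..S: k=1: 0+20520+57·53·72=238032; k=2: 9063+9072+57·3·72=30447; k=3: 16245+0+57·42·72=188613 → min 30447.
Optimal order: ((P·Q)·(R·S)) with cost 30447.

30447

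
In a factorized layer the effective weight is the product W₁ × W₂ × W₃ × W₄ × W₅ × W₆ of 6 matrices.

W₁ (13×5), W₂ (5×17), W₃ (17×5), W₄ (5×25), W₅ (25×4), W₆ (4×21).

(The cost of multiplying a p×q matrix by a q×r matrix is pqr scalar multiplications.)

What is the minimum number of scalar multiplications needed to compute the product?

Adjacent pairs: W₁W₂ = 13·5·17 = 1105; W₂W₃ = 5·17·5 = 425; W₃W₄ = 17·5·25 = 2125; W₄W₅ = 5·25·4 = 500; W₅W₆ = 25·4·21 = 2100.
Length 3: W₁..W₃: k=1: 0+425+13·5·5=750; k=2: 1105+0+13·17·5=2210 → min 750 | W₂..W₄: k=2: 0+2125+5·17·25=4250; k=3: 425+0+5·5·25=1050 → min 1050 | W₃..W₅: k=3: 0+500+17·5·4=840; k=4: 2125+0+17·25·4=3825 → min 840 | W₄..W₆: k=4: 0+2100+5·25·21=4725; k=5: 500+0+5·4·21=920 → min 920.
Length 4: W₁..W₄: k=1: 0+1050+13·5·25=2675; k=2: 1105+2125+13·17·25=8755; k=3: 750+0+13·5·25=2375 → min 2375 | W₂..W₅: k=2: 0+840+5·17·4=1180; k=3: 425+500+5·5·4=1025; k=4: 1050+0+5·25·4=1550 → min 1025 | W₃..W₆: k=3: 0+920+17·5·21=2705; k=4: 2125+2100+17·25·21=13150; k=5: 840+0+17·4·21=2268 → min 2268.
Length 5: W₁..W₅: k=1: 0+1025+13·5·4=1285; k=2: 1105+840+13·17·4=2829; k=3: 750+500+13·5·4=1510; k=4: 2375+0+13·25·4=3675 → min 1285 | W₂..W₆: k=2: 0+2268+5·17·21=4053; k=3: 425+920+5·5·21=1870; k=4: 1050+2100+5·25·21=5775; k=5: 1025+0+5·4·21=1445 → min 1445.
Length 6: W₁..W₆: k=1: 0+1445+13·5·21=2810; k=2: 1105+2268+13·17·21=8014; k=3: 750+920+13·5·21=3035; k=4: 2375+2100+13·25·21=11300; k=5: 1285+0+13·4·21=2377 → min 2377.
Optimal order: ((W₁ × ((W₂ × W₃) × (W₄ × W₅))) × W₆) with cost 2377.

2377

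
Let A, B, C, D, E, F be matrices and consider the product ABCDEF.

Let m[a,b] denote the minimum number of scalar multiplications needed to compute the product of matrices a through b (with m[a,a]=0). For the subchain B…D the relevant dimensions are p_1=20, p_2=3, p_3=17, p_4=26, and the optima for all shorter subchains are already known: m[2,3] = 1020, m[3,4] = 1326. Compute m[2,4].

m[2,4] = min over k∈[2,3] of m[2,k]+m[k+1,4]+p_{1}·p_k·p_{4}.
k=2: 0 + 1326 + 20·3·26 = 2886; k=3: 1020 + 0 + 20·17·26 = 9860.
Minimum: 2886 at k=2.

2886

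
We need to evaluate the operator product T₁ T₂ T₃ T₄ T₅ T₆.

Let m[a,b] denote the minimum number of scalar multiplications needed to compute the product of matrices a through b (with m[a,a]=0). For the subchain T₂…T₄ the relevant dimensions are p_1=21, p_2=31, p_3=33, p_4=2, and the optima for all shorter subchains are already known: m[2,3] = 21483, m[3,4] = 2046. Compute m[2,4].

m[2,4] = min over k∈[2,3] of m[2,k]+m[k+1,4]+p_{1}·p_k·p_{4}.
k=2: 0 + 2046 + 21·31·2 = 3348; k=3: 21483 + 0 + 21·33·2 = 22869.
Minimum: 3348 at k=2.

3348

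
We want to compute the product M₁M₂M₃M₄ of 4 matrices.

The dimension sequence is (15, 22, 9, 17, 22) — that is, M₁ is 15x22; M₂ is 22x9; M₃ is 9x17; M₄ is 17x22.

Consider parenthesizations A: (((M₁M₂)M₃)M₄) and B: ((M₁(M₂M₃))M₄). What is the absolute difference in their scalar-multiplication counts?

Order A = (((M₁M₂)M₃)M₄): (M₁M₂): 15×22 by 22×9 → 15×9, cost 15·22·9 = 2970; ((M₁M₂)M₃): 15×9 by 9×17 → 15×17, cost 15·9·17 = 2295; cumulative 5265; (((M₁M₂)M₃)M₄): 15×17 by 17×22 → 15×22, cost 15·17·22 = 5610; cumulative 10875. Total 10875.
Order B = ((M₁(M₂M₃))M₄): (M₂M₃): 22×9 by 9×17 → 22×17, cost 22·9·17 = 3366; (M₁(M₂M₃)): 15×22 by 22×17 → 15×17, cost 15·22·17 = 5610; cumulative 8976; ((M₁(M₂M₃))M₄): 15×17 by 17×22 → 15×22, cost 15·17·22 = 5610; cumulative 14586. Total 14586.
Difference: |10875 − 14586| = 3711.

3711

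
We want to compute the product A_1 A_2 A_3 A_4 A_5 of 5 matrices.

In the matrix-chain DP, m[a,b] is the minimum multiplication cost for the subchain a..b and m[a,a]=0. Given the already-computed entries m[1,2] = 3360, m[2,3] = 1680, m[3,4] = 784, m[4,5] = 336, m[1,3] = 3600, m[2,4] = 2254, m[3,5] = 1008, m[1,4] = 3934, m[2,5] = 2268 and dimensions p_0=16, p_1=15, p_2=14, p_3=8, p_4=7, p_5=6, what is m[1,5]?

m[1,5] = min over k∈[1,4] of m[1,k]+m[k+1,5]+p_{0}·p_k·p_{5}.
k=1: 0 + 2268 + 16·15·6 = 3708; k=2: 3360 + 1008 + 16·14·6 = 5712; k=3: 3600 + 336 + 16·8·6 = 4704; k=4: 3934 + 0 + 16·7·6 = 4606.
Minimum: 3708 at k=1.

3708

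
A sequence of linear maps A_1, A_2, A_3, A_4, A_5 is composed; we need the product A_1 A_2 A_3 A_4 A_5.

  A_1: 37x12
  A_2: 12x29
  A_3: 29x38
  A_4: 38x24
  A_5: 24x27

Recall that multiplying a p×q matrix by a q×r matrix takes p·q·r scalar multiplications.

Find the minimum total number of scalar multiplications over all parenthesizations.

Adjacent pairs: A_1A_2 = 37·12·29 = 12876; A_2A_3 = 12·29·38 = 13224; A_3A_4 = 29·38·24 = 26448; A_4A_5 = 38·24·27 = 24624.
Length 3: A_1..A_3: k=1: 0+13224+37·12·38=30096; k=2: 12876+0+37·29·38=53650 → min 30096 | A_2..A_4: k=2: 0+26448+12·29·24=34800; k=3: 13224+0+12·38·24=24168 → min 24168 | A_3..A_5: k=3: 0+24624+29·38·27=54378; k=4: 26448+0+29·24·27=45240 → min 45240.
Length 4: A_1..A_4: k=1: 0+24168+37·12·24=34824; k=2: 12876+26448+37·29·24=65076; k=3: 30096+0+37·38·24=63840 → min 34824 | A_2..A_5: k=2: 0+45240+12·29·27=54636; k=3: 13224+24624+12·38·27=50160; k=4: 24168+0+12·24·27=31944 → min 31944.
Length 5: A_1..A_5: k=1: 0+31944+37·12·27=43932; k=2: 12876+45240+37·29·27=87087; k=3: 30096+24624+37·38·27=92682; k=4: 34824+0+37·24·27=58800 → min 43932.
Optimal order: (A_1 (((A_2 A_3) A_4) A_5)) with cost 43932.

43932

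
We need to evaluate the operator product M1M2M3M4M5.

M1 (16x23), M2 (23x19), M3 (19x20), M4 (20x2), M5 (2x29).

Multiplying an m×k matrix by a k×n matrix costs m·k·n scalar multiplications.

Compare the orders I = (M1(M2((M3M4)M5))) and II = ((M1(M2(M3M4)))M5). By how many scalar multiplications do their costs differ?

Order I = (M1(M2((M3M4)M5))): (M3M4): 19×20 by 20×2 → 19×2, cost 19·20·2 = 760; ((M3M4)M5): 19×2 by 2×29 → 19×29, cost 19·2·29 = 1102; cumulative 1862; (M2((M3M4)M5)): 23×19 by 19×29 → 23×29, cost 23·19·29 = 12673; cumulative 14535; (M1(M2((M3M4)M5))): 16×23 by 23×29 → 16×29, cost 16·23·29 = 10672; cumulative 25207. Total 25207.
Order II = ((M1(M2(M3M4)))M5): (M3M4): 19×20 by 20×2 → 19×2, cost 19·20·2 = 760; (M2(M3M4)): 23×19 by 19×2 → 23×2, cost 23·19·2 = 874; cumulative 1634; (M1(M2(M3M4))): 16×23 by 23×2 → 16×2, cost 16·23·2 = 736; cumulative 2370; ((M1(M2(M3M4)))M5): 16×2 by 2×29 → 16×29, cost 16·2·29 = 928; cumulative 3298. Total 3298.
Difference: |25207 − 3298| = 21909.

21909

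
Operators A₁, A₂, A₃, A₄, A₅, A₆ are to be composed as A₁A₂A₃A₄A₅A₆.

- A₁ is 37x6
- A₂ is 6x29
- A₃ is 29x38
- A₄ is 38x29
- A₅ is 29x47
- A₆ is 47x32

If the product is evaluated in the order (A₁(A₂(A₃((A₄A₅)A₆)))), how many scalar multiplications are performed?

(A₄A₅): 38×29 by 29×47 → 38×47, cost 38·29·47 = 51794
((A₄A₅)A₆): 38×47 by 47×32 → 38×32, cost 38·47·32 = 57152; cumulative 108946
(A₃((A₄A₅)A₆)): 29×38 by 38×32 → 29×32, cost 29·38·32 = 35264; cumulative 144210
(A₂(A₃((A₄A₅)A₆))): 6×29 by 29×32 → 6×32, cost 6·29·32 = 5568; cumulative 149778
(A₁(A₂(A₃((A₄A₅)A₆)))): 37×6 by 6×32 → 37×32, cost 37·6·32 = 7104; cumulative 156882
Total: 156882 scalar multiplications.

156882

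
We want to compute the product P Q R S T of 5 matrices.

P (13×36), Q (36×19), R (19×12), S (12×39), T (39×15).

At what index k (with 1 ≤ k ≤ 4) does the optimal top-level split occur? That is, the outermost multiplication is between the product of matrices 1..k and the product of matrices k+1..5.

3

Adjacent pairs: PQ = 13·36·19 = 8892; QR = 36·19·12 = 8208; RS = 19·12·39 = 8892; ST = 12·39·15 = 7020.
Length 3: P..R: k=1: 0+8208+13·36·12=13824; k=2: 8892+0+13·19·12=11856 → min 11856 | Q..S: k=2: 0+8892+36·19·39=35568; k=3: 8208+0+36·12·39=25056 → min 25056 | R..T: k=3: 0+7020+19·12·15=10440; k=4: 8892+0+19·39·15=20007 → min 10440.
Length 4: P..S: k=1: 0+25056+13·36·39=43308; k=2: 8892+8892+13·19·39=27417; k=3: 11856+0+13·12·39=17940 → min 17940 | Q..T: k=2: 0+10440+36·19·15=20700; k=3: 8208+7020+36·12·15=21708; k=4: 25056+0+36·39·15=46116 → min 20700.
Top-level splits: k=1: (P..P)·(Q..T) → 0+20700+13·36·15 = 27720; k=2: (P..Q)·(R..T) → 8892+10440+13·19·15 = 23037; k=3: (P..R)·(S..T) → 11856+7020+13·12·15 = 21216; k=4: (P..S)·(T..T) → 17940+0+13·39·15 = 25545.
Best split is after R, i.e. k = 3.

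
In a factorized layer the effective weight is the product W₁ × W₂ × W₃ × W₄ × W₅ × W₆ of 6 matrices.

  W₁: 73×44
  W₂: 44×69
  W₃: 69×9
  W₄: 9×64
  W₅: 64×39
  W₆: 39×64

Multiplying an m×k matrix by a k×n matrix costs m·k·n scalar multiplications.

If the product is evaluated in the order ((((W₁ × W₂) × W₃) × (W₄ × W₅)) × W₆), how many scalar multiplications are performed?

497256

(W₁ × W₂): 73×44 by 44×69 → 73×69, cost 73·44·69 = 221628
((W₁ × W₂) × W₃): 73×69 by 69×9 → 73×9, cost 73·69·9 = 45333; cumulative 266961
(W₄ × W₅): 9×64 by 64×39 → 9×39, cost 9·64·39 = 22464
(((W₁ × W₂) × W₃) × (W₄ × W₅)): 73×9 by 9×39 → 73×39, cost 73·9·39 = 25623; cumulative 315048
((((W₁ × W₂) × W₃) × (W₄ × W₅)) × W₆): 73×39 by 39×64 → 73×64, cost 73·39·64 = 182208; cumulative 497256
Total: 497256 scalar multiplications.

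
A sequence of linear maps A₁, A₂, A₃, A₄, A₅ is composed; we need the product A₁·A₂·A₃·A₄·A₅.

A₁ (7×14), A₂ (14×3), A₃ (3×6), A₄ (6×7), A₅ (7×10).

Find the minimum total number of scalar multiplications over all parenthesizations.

840

Adjacent pairs: A₁A₂ = 7·14·3 = 294; A₂A₃ = 14·3·6 = 252; A₃A₄ = 3·6·7 = 126; A₄A₅ = 6·7·10 = 420.
Length 3: A₁..A₃: k=1: 0+252+7·14·6=840; k=2: 294+0+7·3·6=420 → min 420 | A₂..A₄: k=2: 0+126+14·3·7=420; k=3: 252+0+14·6·7=840 → min 420 | A₃..A₅: k=3: 0+420+3·6·10=600; k=4: 126+0+3·7·10=336 → min 336.
Length 4: A₁..A₄: k=1: 0+420+7·14·7=1106; k=2: 294+126+7·3·7=567; k=3: 420+0+7·6·7=714 → min 567 | A₂..A₅: k=2: 0+336+14·3·10=756; k=3: 252+420+14·6·10=1512; k=4: 420+0+14·7·10=1400 → min 756.
Length 5: A₁..A₅: k=1: 0+756+7·14·10=1736; k=2: 294+336+7·3·10=840; k=3: 420+420+7·6·10=1260; k=4: 567+0+7·7·10=1057 → min 840.
Optimal order: ((A₁·A₂)·((A₃·A₄)·A₅)) with cost 840.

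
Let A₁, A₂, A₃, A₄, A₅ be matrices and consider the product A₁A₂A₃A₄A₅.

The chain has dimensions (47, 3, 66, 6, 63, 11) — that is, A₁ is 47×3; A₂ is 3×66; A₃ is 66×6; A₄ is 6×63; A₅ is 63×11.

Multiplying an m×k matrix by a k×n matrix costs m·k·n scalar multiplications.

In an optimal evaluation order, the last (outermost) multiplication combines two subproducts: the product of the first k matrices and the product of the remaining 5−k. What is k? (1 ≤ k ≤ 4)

1

Adjacent pairs: A₁A₂ = 47·3·66 = 9306; A₂A₃ = 3·66·6 = 1188; A₃A₄ = 66·6·63 = 24948; A₄A₅ = 6·63·11 = 4158.
Length 3: A₁..A₃: k=1: 0+1188+47·3·6=2034; k=2: 9306+0+47·66·6=27918 → min 2034 | A₂..A₄: k=2: 0+24948+3·66·63=37422; k=3: 1188+0+3·6·63=2322 → min 2322 | A₃..A₅: k=3: 0+4158+66·6·11=8514; k=4: 24948+0+66·63·11=70686 → min 8514.
Length 4: A₁..A₄: k=1: 0+2322+47·3·63=11205; k=2: 9306+24948+47·66·63=229680; k=3: 2034+0+47·6·63=19800 → min 11205 | A₂..A₅: k=2: 0+8514+3·66·11=10692; k=3: 1188+4158+3·6·11=5544; k=4: 2322+0+3·63·11=4401 → min 4401.
Top-level splits: k=1: (A₁..A₁)·(A₂..A₅) → 0+4401+47·3·11 = 5952; k=2: (A₁..A₂)·(A₃..A₅) → 9306+8514+47·66·11 = 51942; k=3: (A₁..A₃)·(A₄..A₅) → 2034+4158+47·6·11 = 9294; k=4: (A₁..A₄)·(A₅..A₅) → 11205+0+47·63·11 = 43776.
Best split is after A₁, i.e. k = 1.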